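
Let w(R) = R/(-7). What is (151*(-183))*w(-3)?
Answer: -82899/7 ≈ -11843.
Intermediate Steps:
w(R) = -R/7 (w(R) = R*(-⅐) = -R/7)
(151*(-183))*w(-3) = (151*(-183))*(-⅐*(-3)) = -27633*3/7 = -82899/7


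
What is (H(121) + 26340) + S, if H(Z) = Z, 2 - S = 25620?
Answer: 843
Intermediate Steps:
S = -25618 (S = 2 - 1*25620 = 2 - 25620 = -25618)
(H(121) + 26340) + S = (121 + 26340) - 25618 = 26461 - 25618 = 843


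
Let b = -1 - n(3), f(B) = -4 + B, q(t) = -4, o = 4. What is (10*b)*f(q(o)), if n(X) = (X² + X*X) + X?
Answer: 1760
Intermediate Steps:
n(X) = X + 2*X² (n(X) = (X² + X²) + X = 2*X² + X = X + 2*X²)
b = -22 (b = -1 - 3*(1 + 2*3) = -1 - 3*(1 + 6) = -1 - 3*7 = -1 - 1*21 = -1 - 21 = -22)
(10*b)*f(q(o)) = (10*(-22))*(-4 - 4) = -220*(-8) = 1760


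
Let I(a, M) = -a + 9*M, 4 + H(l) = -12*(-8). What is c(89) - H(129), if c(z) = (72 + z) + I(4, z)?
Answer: 866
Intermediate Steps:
H(l) = 92 (H(l) = -4 - 12*(-8) = -4 + 96 = 92)
c(z) = 68 + 10*z (c(z) = (72 + z) + (-1*4 + 9*z) = (72 + z) + (-4 + 9*z) = 68 + 10*z)
c(89) - H(129) = (68 + 10*89) - 1*92 = (68 + 890) - 92 = 958 - 92 = 866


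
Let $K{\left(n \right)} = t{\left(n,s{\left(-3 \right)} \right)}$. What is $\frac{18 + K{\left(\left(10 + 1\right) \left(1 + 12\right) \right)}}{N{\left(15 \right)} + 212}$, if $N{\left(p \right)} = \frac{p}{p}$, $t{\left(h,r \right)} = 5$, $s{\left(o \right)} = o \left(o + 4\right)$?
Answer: $\frac{23}{213} \approx 0.10798$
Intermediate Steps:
$s{\left(o \right)} = o \left(4 + o\right)$
$N{\left(p \right)} = 1$
$K{\left(n \right)} = 5$
$\frac{18 + K{\left(\left(10 + 1\right) \left(1 + 12\right) \right)}}{N{\left(15 \right)} + 212} = \frac{18 + 5}{1 + 212} = \frac{23}{213}$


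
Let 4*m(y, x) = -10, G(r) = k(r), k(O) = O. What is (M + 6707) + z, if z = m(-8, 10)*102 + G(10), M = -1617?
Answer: 4845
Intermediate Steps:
G(r) = r
m(y, x) = -5/2 (m(y, x) = (1/4)*(-10) = -5/2)
z = -245 (z = -5/2*102 + 10 = -255 + 10 = -245)
(M + 6707) + z = (-1617 + 6707) - 245 = 5090 - 245 = 4845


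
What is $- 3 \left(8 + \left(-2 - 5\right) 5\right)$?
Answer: $81$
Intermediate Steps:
$- 3 \left(8 + \left(-2 - 5\right) 5\right) = - 3 \left(8 - 35\right) = \left(-3\right) \left(-27\right) = 81$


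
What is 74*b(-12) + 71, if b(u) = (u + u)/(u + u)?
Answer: 145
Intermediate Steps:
b(u) = 1 (b(u) = (2*u)/((2*u)) = (2*u)*(1/(2*u)) = 1)
74*b(-12) + 71 = 74*1 + 71 = 74 + 71 = 145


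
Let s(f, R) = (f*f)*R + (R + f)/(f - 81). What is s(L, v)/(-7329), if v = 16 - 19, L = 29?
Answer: 721/2094 ≈ 0.34432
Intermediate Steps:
v = -3
s(f, R) = R*f**2 + (R + f)/(-81 + f) (s(f, R) = f**2*R + (R + f)/(-81 + f) = R*f**2 + (R + f)/(-81 + f))
s(L, v)/(-7329) = ((-3 + 29 - 3*29**3 - 81*(-3)*29**2)/(-81 + 29))/(-7329) = ((-3 + 29 - 3*24389 - 81*(-3)*841)/(-52))*(-1/7329) = -(-3 + 29 - 73167 + 204363)/52*(-1/7329) = -1/52*131222*(-1/7329) = -5047/2*(-1/7329) = 721/2094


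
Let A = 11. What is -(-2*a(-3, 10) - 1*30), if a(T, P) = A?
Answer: 52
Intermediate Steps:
a(T, P) = 11
-(-2*a(-3, 10) - 1*30) = -(-2*11 - 1*30) = -(-22 - 30) = -1*(-52) = 52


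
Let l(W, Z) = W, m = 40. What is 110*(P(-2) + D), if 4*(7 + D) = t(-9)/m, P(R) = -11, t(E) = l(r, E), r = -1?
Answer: -31691/16 ≈ -1980.7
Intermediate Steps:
t(E) = -1
D = -1121/160 (D = -7 + (-1/40)/4 = -7 + (-1*1/40)/4 = -7 + (1/4)*(-1/40) = -7 - 1/160 = -1121/160 ≈ -7.0062)
110*(P(-2) + D) = 110*(-11 - 1121/160) = 110*(-2881/160) = -31691/16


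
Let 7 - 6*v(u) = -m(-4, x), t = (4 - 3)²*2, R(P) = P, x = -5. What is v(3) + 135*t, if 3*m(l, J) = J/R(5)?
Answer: 2440/9 ≈ 271.11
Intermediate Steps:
m(l, J) = J/15 (m(l, J) = (J/5)/3 = J/15)
t = 2 (t = 1²*2 = 1*2 = 2)
v(u) = 10/9 (v(u) = 7/6 - (-1)*(1/15)*(-5)/6 = 7/6 - (-1)*(-1)/(6*3) = 7/6 - ⅙*⅓ = 7/6 - 1/18 = 10/9)
v(3) + 135*t = 10/9 + 135*2 = 10/9 + 270 = 2440/9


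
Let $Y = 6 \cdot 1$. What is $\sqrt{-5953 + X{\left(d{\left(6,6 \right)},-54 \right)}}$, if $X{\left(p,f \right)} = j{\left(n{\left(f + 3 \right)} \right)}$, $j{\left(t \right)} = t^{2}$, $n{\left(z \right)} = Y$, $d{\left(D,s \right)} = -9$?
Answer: $i \sqrt{5917} \approx 76.922 i$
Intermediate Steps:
$Y = 6$
$n{\left(z \right)} = 6$
$X{\left(p,f \right)} = 36$ ($X{\left(p,f \right)} = 6^{2} = 36$)
$\sqrt{-5953 + X{\left(d{\left(6,6 \right)},-54 \right)}} = \sqrt{-5953 + 36} = \sqrt{-5917} = i \sqrt{5917}$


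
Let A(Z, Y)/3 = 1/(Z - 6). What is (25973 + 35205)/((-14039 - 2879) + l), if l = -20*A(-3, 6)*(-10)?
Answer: -91767/25477 ≈ -3.6020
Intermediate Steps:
A(Z, Y) = 3/(-6 + Z) (A(Z, Y) = 3/(Z - 6) = 3/(-6 + Z))
l = -200/3 (l = -60/(-6 - 3)*(-10) = -60/(-9)*(-10) = -60*(-1)/9*(-10) = -20*(-⅓)*(-10) = (20/3)*(-10) = -200/3 ≈ -66.667)
(25973 + 35205)/((-14039 - 2879) + l) = (25973 + 35205)/((-14039 - 2879) - 200/3) = 61178/(-16918 - 200/3) = 61178/(-50954/3) = 61178*(-3/50954) = -91767/25477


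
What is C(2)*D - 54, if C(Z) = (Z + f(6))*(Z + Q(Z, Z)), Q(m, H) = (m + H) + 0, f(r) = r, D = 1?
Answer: -6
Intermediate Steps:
Q(m, H) = H + m (Q(m, H) = (H + m) + 0 = H + m)
C(Z) = 3*Z*(6 + Z) (C(Z) = (Z + 6)*(Z + (Z + Z)) = (6 + Z)*(Z + 2*Z) = (6 + Z)*(3*Z) = 3*Z*(6 + Z))
C(2)*D - 54 = (3*2*(6 + 2))*1 - 54 = (3*2*8)*1 - 54 = 48*1 - 54 = 48 - 54 = -6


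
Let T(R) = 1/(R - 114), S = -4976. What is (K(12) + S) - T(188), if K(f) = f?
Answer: -367337/74 ≈ -4964.0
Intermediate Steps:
T(R) = 1/(-114 + R)
(K(12) + S) - T(188) = (12 - 4976) - 1/(-114 + 188) = -4964 - 1/74 = -367337/74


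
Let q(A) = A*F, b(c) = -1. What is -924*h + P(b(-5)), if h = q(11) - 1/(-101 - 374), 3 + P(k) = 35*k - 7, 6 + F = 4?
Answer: 9633501/475 ≈ 20281.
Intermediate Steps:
F = -2 (F = -6 + 4 = -2)
q(A) = -2*A (q(A) = A*(-2) = -2*A)
P(k) = -10 + 35*k (P(k) = -3 + (35*k - 7) = -3 + (-7 + 35*k) = -10 + 35*k)
h = -10449/475 (h = -2*11 - 1/(-101 - 374) = -22 - 1/(-475) = -22 - 1*(-1/475) = -22 + 1/475 = -10449/475 ≈ -21.998)
-924*h + P(b(-5)) = -924*(-10449/475) + (-10 + 35*(-1)) = 9654876/475 + (-10 - 35) = 9654876/475 - 45 = 9633501/475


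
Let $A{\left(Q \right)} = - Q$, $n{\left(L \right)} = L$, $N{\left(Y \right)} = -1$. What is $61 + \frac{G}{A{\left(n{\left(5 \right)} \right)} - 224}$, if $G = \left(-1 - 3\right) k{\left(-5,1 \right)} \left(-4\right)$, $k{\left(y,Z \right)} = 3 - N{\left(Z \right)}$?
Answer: $\frac{13905}{229} \approx 60.721$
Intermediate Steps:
$k{\left(y,Z \right)} = 4$ ($k{\left(y,Z \right)} = 3 - -1 = 3 + 1 = 4$)
$G = 64$ ($G = \left(-1 - 3\right) 4 \left(-4\right) = \left(-4\right) 4 \left(-4\right) = \left(-16\right) \left(-4\right) = 64$)
$61 + \frac{G}{A{\left(n{\left(5 \right)} \right)} - 224} = 61 + \frac{1}{\left(-1\right) 5 - 224} \cdot 64 = 61 + \frac{1}{-5 - 224} \cdot 64 = 61 + \frac{1}{-229} \cdot 64 = 61 - \frac{64}{229} = \frac{13905}{229}$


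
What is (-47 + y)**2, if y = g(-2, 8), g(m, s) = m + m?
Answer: 2601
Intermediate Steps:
g(m, s) = 2*m
y = -4 (y = 2*(-2) = -4)
(-47 + y)**2 = (-47 - 4)**2 = (-51)**2 = 2601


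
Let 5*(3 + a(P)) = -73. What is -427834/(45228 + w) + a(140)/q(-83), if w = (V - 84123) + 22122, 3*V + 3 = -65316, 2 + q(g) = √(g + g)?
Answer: 92610749/8191025 + 44*I*√166/425 ≈ 11.306 + 1.3339*I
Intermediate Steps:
q(g) = -2 + √2*√g (q(g) = -2 + √(g + g) = -2 + √(2*g) = -2 + √2*√g)
a(P) = -88/5 (a(P) = -3 + (⅕)*(-73) = -3 - 73/5 = -88/5)
V = -21773 (V = -1 + (⅓)*(-65316) = -1 - 21772 = -21773)
w = -83774 (w = (-21773 - 84123) + 22122 = -105896 + 22122 = -83774)
-427834/(45228 + w) + a(140)/q(-83) = -427834/(45228 - 83774) - 88/(5*(-2 + √2*√(-83))) = -427834/(-38546) - 88/(5*(-2 + √2*(I*√83))) = -427834*(-1/38546) - 88/(5*(-2 + I*√166)) = 213917/19273 - 88/(5*(-2 + I*√166))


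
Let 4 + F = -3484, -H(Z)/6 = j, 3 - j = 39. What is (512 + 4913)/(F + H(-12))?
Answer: -5425/3272 ≈ -1.6580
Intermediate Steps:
j = -36 (j = 3 - 1*39 = 3 - 39 = -36)
H(Z) = 216 (H(Z) = -6*(-36) = 216)
F = -3488 (F = -4 - 3484 = -3488)
(512 + 4913)/(F + H(-12)) = (512 + 4913)/(-3488 + 216) = 5425/(-3272) = 5425*(-1/3272) = -5425/3272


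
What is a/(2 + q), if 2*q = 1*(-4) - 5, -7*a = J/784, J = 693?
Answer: 99/1960 ≈ 0.050510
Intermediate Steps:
a = -99/784 ≈ -0.12628
q = -9/2 (q = (1*(-4) - 5)/2 = (-4 - 5)/2 = (1/2)*(-9) = -9/2 ≈ -4.5000)
a/(2 + q) = -99/(784*(2 - 9/2)) = -99/(784*(-5/2)) = -99/784*(-2/5) = 99/1960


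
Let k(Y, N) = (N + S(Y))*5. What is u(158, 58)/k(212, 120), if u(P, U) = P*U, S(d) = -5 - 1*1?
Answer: 4582/285 ≈ 16.077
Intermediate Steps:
S(d) = -6 (S(d) = -5 - 1 = -6)
k(Y, N) = -30 + 5*N (k(Y, N) = (N - 6)*5 = (-6 + N)*5 = -30 + 5*N)
u(158, 58)/k(212, 120) = (158*58)/(-30 + 5*120) = 9164/(-30 + 600) = 9164/570 = 9164*(1/570) = 4582/285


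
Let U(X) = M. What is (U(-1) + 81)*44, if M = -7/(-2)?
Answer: 3718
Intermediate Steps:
M = 7/2 (M = -7*(-½) = 7/2 ≈ 3.5000)
U(X) = 7/2
(U(-1) + 81)*44 = (7/2 + 81)*44 = (169/2)*44 = 3718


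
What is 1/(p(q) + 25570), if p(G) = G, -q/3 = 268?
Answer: 1/24766 ≈ 4.0378e-5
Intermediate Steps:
q = -804 (q = -3*268 = -804)
1/(p(q) + 25570) = 1/(-804 + 25570) = 1/24766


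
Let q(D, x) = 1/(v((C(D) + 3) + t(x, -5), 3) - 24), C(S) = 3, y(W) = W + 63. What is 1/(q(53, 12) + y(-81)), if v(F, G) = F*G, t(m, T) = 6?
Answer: -12/215 ≈ -0.055814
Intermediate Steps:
y(W) = 63 + W
q(D, x) = 1/12 (q(D, x) = 1/(((3 + 3) + 6)*3 - 24) = 1/((6 + 6)*3 - 24) = 1/(12*3 - 24) = 1/(36 - 24) = 1/12)
1/(q(53, 12) + y(-81)) = 1/(1/12 + (63 - 81)) = 1/(1/12 - 18) = 1/(-215/12) = -12/215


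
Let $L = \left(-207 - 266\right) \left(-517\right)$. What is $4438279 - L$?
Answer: $4193738$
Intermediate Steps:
$L = 244541$ ($L = \left(-473\right) \left(-517\right) = 244541$)
$4438279 - L = 4438279 - 244541 = 4193738$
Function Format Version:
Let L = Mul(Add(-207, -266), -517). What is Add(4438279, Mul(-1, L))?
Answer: 4193738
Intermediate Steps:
L = 244541 (L = Mul(-473, -517) = 244541)
Add(4438279, Mul(-1, L)) = Add(4438279, Mul(-1, 244541)) = Add(4438279, -244541) = 4193738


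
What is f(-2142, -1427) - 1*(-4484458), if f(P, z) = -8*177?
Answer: 4483042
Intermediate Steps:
f(P, z) = -1416
f(-2142, -1427) - 1*(-4484458) = -1416 - 1*(-4484458) = -1416 + 4484458 = 4483042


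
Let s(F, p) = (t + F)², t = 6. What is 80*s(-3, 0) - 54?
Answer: 666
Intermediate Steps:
s(F, p) = (6 + F)²
80*s(-3, 0) - 54 = 80*(6 - 3)² - 54 = 80*3² - 54 = 80*9 - 54 = 720 - 54 = 666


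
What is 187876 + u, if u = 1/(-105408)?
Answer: 19803633407/105408 ≈ 1.8788e+5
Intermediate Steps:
u = -1/105408 ≈ -9.4869e-6
187876 + u = 187876 - 1/105408 = 19803633407/105408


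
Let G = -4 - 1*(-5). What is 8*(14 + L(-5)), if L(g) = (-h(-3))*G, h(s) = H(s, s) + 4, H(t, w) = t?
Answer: 104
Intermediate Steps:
G = 1 (G = -4 + 5 = 1)
h(s) = 4 + s (h(s) = s + 4 = 4 + s)
L(g) = -1 (L(g) = -(4 - 3)*1 = -1*1*1 = -1*1 = -1)
8*(14 + L(-5)) = 8*(14 - 1) = 8*13 = 104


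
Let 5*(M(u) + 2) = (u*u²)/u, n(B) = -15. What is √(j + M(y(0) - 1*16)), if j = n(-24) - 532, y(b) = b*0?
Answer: I*√12445/5 ≈ 22.311*I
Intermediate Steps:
y(b) = 0
M(u) = -2 + u²/5 (M(u) = -2 + ((u*u²)/u)/5 = -2 + (u³/u)/5 = -2 + u²/5)
j = -547 (j = -15 - 532 = -547)
√(j + M(y(0) - 1*16)) = √(-547 + (-2 + (0 - 1*16)²/5)) = √(-547 + (-2 + (0 - 16)²/5)) = √(-547 + (-2 + (⅕)*(-16)²)) = √(-547 + (-2 + (⅕)*256)) = √(-547 + (-2 + 256/5)) = √(-547 + 246/5) = √(-2489/5) = I*√12445/5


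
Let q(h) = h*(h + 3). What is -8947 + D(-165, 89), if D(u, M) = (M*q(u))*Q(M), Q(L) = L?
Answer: 211719383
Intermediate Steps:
q(h) = h*(3 + h)
D(u, M) = u*M²*(3 + u) (D(u, M) = (M*(u*(3 + u)))*M = (M*u*(3 + u))*M = u*M²*(3 + u))
-8947 + D(-165, 89) = -8947 - 165*89²*(3 - 165) = -8947 - 165*7921*(-162) = -8947 + 211728330 = 211719383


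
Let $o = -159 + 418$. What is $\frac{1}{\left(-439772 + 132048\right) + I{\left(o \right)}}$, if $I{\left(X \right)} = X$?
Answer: $- \frac{1}{307465} \approx -3.2524 \cdot 10^{-6}$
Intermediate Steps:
$o = 259$
$\frac{1}{\left(-439772 + 132048\right) + I{\left(o \right)}} = \frac{1}{\left(-439772 + 132048\right) + 259} = \frac{1}{-307724 + 259} = \frac{1}{-307465} = - \frac{1}{307465}$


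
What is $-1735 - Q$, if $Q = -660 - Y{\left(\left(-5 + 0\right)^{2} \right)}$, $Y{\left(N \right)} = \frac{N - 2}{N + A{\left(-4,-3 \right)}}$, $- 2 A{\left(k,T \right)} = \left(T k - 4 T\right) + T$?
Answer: $- \frac{31129}{29} \approx -1073.4$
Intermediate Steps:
$A{\left(k,T \right)} = \frac{3 T}{2} - \frac{T k}{2}$ ($A{\left(k,T \right)} = - \frac{\left(T k - 4 T\right) + T}{2} = - \frac{\left(- 4 T + T k\right) + T}{2} = - \frac{- 3 T + T k}{2} = \frac{3 T}{2} - \frac{T k}{2}$)
$Y{\left(N \right)} = \frac{-2 + N}{- \frac{21}{2} + N}$ ($Y{\left(N \right)} = \frac{N - 2}{N + \frac{1}{2} \left(-3\right) \left(3 - -4\right)} = \frac{-2 + N}{N + \frac{1}{2} \left(-3\right) \left(3 + 4\right)} = \frac{-2 + N}{N + \frac{1}{2} \left(-3\right) 7} = \frac{-2 + N}{N - \frac{21}{2}} = \frac{-2 + N}{- \frac{21}{2} + N}$)
$Q = - \frac{19186}{29}$ ($Q = -660 - \frac{2 \left(-2 + \left(-5 + 0\right)^{2}\right)}{-21 + 2 \left(-5 + 0\right)^{2}} = -660 - \frac{2 \left(-2 + \left(-5\right)^{2}\right)}{-21 + 2 \left(-5\right)^{2}} = -660 - \frac{2 \left(-2 + 25\right)}{-21 + 2 \cdot 25} = -660 - 2 \frac{1}{-21 + 50} \cdot 23 = -660 - 2 \cdot \frac{1}{29} \cdot 23 = -660 - \frac{46}{29} = - \frac{19186}{29} \approx -661.59$)
$-1735 - Q = -1735 - - \frac{19186}{29} = -1735 + \frac{19186}{29} = - \frac{31129}{29}$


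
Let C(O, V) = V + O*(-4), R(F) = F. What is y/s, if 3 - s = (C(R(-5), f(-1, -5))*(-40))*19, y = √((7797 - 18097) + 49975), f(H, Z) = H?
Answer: 115*√3/14443 ≈ 0.013791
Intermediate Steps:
C(O, V) = V - 4*O
y = 115*√3 (y = √(-10300 + 49975) = √39675 = 115*√3 ≈ 199.19)
s = 14443 (s = 3 - (-1 - 4*(-5))*(-40)*19 = 3 - (-1 + 20)*(-40)*19 = 3 - 19*(-40)*19 = 3 - (-760)*19 = 3 - 1*(-14440) = 3 + 14440 = 14443)
y/s = (115*√3)/14443 = (115*√3)*(1/14443) = 115*√3/14443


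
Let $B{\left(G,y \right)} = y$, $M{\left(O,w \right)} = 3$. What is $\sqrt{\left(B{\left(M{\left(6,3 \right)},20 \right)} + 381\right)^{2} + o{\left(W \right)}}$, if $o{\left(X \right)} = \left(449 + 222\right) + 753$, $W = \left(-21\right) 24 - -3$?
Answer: $15 \sqrt{721} \approx 402.77$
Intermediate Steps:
$W = -501$ ($W = -504 + 3 = -501$)
$o{\left(X \right)} = 1424$ ($o{\left(X \right)} = 671 + 753 = 1424$)
$\sqrt{\left(B{\left(M{\left(6,3 \right)},20 \right)} + 381\right)^{2} + o{\left(W \right)}} = \sqrt{\left(20 + 381\right)^{2} + 1424} = \sqrt{401^{2} + 1424} = \sqrt{160801 + 1424} = \sqrt{162225} = 15 \sqrt{721}$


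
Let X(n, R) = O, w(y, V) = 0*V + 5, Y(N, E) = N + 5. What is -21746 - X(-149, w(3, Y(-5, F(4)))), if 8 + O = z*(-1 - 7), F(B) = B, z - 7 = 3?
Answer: -21658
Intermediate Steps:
z = 10 (z = 7 + 3 = 10)
Y(N, E) = 5 + N
w(y, V) = 5 (w(y, V) = 0 + 5 = 5)
O = -88 (O = -8 + 10*(-1 - 7) = -8 + 10*(-8) = -8 - 80 = -88)
X(n, R) = -88
-21746 - X(-149, w(3, Y(-5, F(4)))) = -21746 - 1*(-88) = -21746 + 88 = -21658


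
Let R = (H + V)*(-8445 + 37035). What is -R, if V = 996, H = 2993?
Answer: -114045510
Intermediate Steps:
R = 114045510 (R = (2993 + 996)*(-8445 + 37035) = 3989*28590 = 114045510)
-R = -1*114045510 = -114045510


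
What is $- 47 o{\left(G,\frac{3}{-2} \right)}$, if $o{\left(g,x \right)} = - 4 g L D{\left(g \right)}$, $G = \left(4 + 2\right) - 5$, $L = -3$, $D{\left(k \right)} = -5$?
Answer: $2820$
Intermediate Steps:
$G = 1$ ($G = 6 - 5 = 1$)
$o{\left(g,x \right)} = - 60 g$ ($o{\left(g,x \right)} = - 4 g \left(\left(-3\right) \left(-5\right)\right) = - 4 g 15 = - 60 g$)
$- 47 o{\left(G,\frac{3}{-2} \right)} = - 47 \left(\left(-60\right) 1\right) = \left(-47\right) \left(-60\right) = 2820$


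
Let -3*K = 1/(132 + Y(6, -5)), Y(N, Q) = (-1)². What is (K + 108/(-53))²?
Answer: 1861491025/447195609 ≈ 4.1626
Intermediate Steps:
Y(N, Q) = 1
K = -1/399 (K = -1/(3*(132 + 1)) = -⅓/133 = -⅓*1/133 = -1/399 ≈ -0.0025063)
(K + 108/(-53))² = (-1/399 + 108/(-53))² = (-1/399 + 108*(-1/53))² = (-1/399 - 108/53)² = (-43145/21147)² = 1861491025/447195609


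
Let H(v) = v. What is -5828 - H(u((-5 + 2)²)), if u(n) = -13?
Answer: -5815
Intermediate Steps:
-5828 - H(u((-5 + 2)²)) = -5828 - 1*(-13) = -5828 + 13 = -5815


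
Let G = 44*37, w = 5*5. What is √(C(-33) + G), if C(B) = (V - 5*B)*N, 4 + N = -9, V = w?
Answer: I*√842 ≈ 29.017*I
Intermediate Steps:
w = 25
V = 25
N = -13 (N = -4 - 9 = -13)
C(B) = -325 + 65*B (C(B) = (25 - 5*B)*(-13) = -325 + 65*B)
G = 1628
√(C(-33) + G) = √((-325 + 65*(-33)) + 1628) = √((-325 - 2145) + 1628) = √(-2470 + 1628) = √(-842) = I*√842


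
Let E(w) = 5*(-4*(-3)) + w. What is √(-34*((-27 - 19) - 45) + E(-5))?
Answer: √3149 ≈ 56.116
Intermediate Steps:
E(w) = 60 + w (E(w) = 5*12 + w = 60 + w)
√(-34*((-27 - 19) - 45) + E(-5)) = √(-34*((-27 - 19) - 45) + (60 - 5)) = √(-34*(-46 - 45) + 55) = √(-34*(-91) + 55) = √(3094 + 55) = √3149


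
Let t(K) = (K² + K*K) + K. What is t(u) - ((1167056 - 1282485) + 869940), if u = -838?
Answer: 649139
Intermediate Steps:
t(K) = K + 2*K² (t(K) = (K² + K²) + K = 2*K² + K = K + 2*K²)
t(u) - ((1167056 - 1282485) + 869940) = -838*(1 + 2*(-838)) - ((1167056 - 1282485) + 869940) = -838*(1 - 1676) - (-115429 + 869940) = -838*(-1675) - 1*754511 = 1403650 - 754511 = 649139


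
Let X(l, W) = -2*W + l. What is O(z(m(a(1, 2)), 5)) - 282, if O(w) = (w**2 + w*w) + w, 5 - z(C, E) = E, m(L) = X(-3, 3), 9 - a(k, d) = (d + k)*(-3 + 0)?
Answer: -282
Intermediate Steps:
a(k, d) = 9 + 3*d + 3*k (a(k, d) = 9 - (d + k)*(-3 + 0) = 9 - (d + k)*(-3) = 9 - (-3*d - 3*k) = 9 + (3*d + 3*k) = 9 + 3*d + 3*k)
X(l, W) = l - 2*W
m(L) = -9 (m(L) = -3 - 2*3 = -3 - 6 = -9)
z(C, E) = 5 - E
O(w) = w + 2*w**2 (O(w) = (w**2 + w**2) + w = 2*w**2 + w = w + 2*w**2)
O(z(m(a(1, 2)), 5)) - 282 = (5 - 1*5)*(1 + 2*(5 - 1*5)) - 282 = (5 - 5)*(1 + 2*(5 - 5)) - 282 = 0*(1 + 2*0) - 282 = 0*(1 + 0) - 282 = 0*1 - 282 = 0 - 282 = -282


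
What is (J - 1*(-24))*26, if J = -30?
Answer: -156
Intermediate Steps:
(J - 1*(-24))*26 = (-30 - 1*(-24))*26 = (-30 + 24)*26 = -6*26 = -156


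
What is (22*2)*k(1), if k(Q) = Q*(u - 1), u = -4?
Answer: -220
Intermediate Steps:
k(Q) = -5*Q (k(Q) = Q*(-4 - 1) = Q*(-5) = -5*Q)
(22*2)*k(1) = (22*2)*(-5*1) = 44*(-5) = -220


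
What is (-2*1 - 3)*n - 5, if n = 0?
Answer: -5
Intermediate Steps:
(-2*1 - 3)*n - 5 = (-2*1 - 3)*0 - 5 = (-2 - 3)*0 - 5 = -5*0 - 5 = 0 - 5 = -5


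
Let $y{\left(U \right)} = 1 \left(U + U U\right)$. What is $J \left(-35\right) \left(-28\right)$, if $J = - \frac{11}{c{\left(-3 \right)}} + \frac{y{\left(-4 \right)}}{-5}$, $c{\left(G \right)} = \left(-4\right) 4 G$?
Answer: $- \frac{30919}{12} \approx -2576.6$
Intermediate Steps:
$y{\left(U \right)} = U + U^{2}$ ($y{\left(U \right)} = 1 \left(U + U^{2}\right) = U + U^{2}$)
$c{\left(G \right)} = - 16 G$
$J = - \frac{631}{240}$ ($J = - \frac{11}{\left(-16\right) \left(-3\right)} + \frac{\left(-4\right) \left(1 - 4\right)}{-5} = - \frac{11}{48} + \left(-4\right) \left(-3\right) \left(- \frac{1}{5}\right) = \left(-11\right) \frac{1}{48} + 12 \left(- \frac{1}{5}\right) = - \frac{11}{48} - \frac{12}{5} = - \frac{631}{240} \approx -2.6292$)
$J \left(-35\right) \left(-28\right) = \left(- \frac{631}{240}\right) \left(-35\right) \left(-28\right) = \frac{4417}{48} \left(-28\right) = - \frac{30919}{12}$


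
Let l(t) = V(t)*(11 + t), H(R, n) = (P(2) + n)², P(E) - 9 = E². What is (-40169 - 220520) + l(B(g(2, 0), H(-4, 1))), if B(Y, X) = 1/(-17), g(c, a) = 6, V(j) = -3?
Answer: -4432271/17 ≈ -2.6072e+5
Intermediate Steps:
P(E) = 9 + E²
H(R, n) = (13 + n)² (H(R, n) = ((9 + 2²) + n)² = ((9 + 4) + n)² = (13 + n)²)
B(Y, X) = -1/17
l(t) = -33 - 3*t (l(t) = -3*(11 + t) = -33 - 3*t)
(-40169 - 220520) + l(B(g(2, 0), H(-4, 1))) = (-40169 - 220520) + (-33 - 3*(-1/17)) = -260689 + (-33 + 3/17) = -260689 - 558/17 = -4432271/17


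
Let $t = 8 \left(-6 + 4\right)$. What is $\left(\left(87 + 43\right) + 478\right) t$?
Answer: $-9728$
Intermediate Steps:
$t = -16$ ($t = 8 \left(-2\right) = -16$)
$\left(\left(87 + 43\right) + 478\right) t = \left(\left(87 + 43\right) + 478\right) \left(-16\right) = \left(130 + 478\right) \left(-16\right) = 608 \left(-16\right) = -9728$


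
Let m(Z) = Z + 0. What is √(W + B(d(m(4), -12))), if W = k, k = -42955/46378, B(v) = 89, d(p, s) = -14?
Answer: √189439613686/46378 ≈ 9.3848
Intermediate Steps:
m(Z) = Z
k = -42955/46378 (k = -42955*1/46378 = -42955/46378 ≈ -0.92619)
W = -42955/46378 ≈ -0.92619
√(W + B(d(m(4), -12))) = √(-42955/46378 + 89) = √(4084687/46378) = √189439613686/46378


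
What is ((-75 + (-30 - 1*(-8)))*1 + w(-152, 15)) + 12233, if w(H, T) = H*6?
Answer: 11224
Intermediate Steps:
w(H, T) = 6*H
((-75 + (-30 - 1*(-8)))*1 + w(-152, 15)) + 12233 = ((-75 + (-30 - 1*(-8)))*1 + 6*(-152)) + 12233 = ((-75 + (-30 + 8))*1 - 912) + 12233 = ((-75 - 22)*1 - 912) + 12233 = (-97*1 - 912) + 12233 = (-97 - 912) + 12233 = -1009 + 12233 = 11224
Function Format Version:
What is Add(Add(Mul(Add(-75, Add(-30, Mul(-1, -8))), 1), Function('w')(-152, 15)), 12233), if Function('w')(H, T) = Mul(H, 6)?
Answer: 11224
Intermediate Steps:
Function('w')(H, T) = Mul(6, H)
Add(Add(Mul(Add(-75, Add(-30, Mul(-1, -8))), 1), Function('w')(-152, 15)), 12233) = Add(Add(Mul(Add(-75, Add(-30, Mul(-1, -8))), 1), Mul(6, -152)), 12233) = Add(Add(Mul(Add(-75, Add(-30, 8)), 1), -912), 12233) = Add(Add(Mul(Add(-75, -22), 1), -912), 12233) = Add(Add(Mul(-97, 1), -912), 12233) = Add(Add(-97, -912), 12233) = Add(-1009, 12233) = 11224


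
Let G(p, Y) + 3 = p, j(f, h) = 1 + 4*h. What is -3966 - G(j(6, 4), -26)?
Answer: -3980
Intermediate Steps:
G(p, Y) = -3 + p
-3966 - G(j(6, 4), -26) = -3966 - (-3 + (1 + 4*4)) = -3966 - (-3 + (1 + 16)) = -3966 - (-3 + 17) = -3966 - 1*14 = -3966 - 14 = -3980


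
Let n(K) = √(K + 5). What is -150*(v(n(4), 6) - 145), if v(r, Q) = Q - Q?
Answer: 21750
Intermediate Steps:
n(K) = √(5 + K)
v(r, Q) = 0
-150*(v(n(4), 6) - 145) = -150*(0 - 145) = -150*(-145) = 21750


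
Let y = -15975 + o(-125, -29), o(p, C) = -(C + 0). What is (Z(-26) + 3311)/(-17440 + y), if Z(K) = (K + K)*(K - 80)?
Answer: -8823/33386 ≈ -0.26427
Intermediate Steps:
o(p, C) = -C
Z(K) = 2*K*(-80 + K) (Z(K) = (2*K)*(-80 + K) = 2*K*(-80 + K))
y = -15946 (y = -15975 - 1*(-29) = -15975 + 29 = -15946)
(Z(-26) + 3311)/(-17440 + y) = (2*(-26)*(-80 - 26) + 3311)/(-17440 - 15946) = (2*(-26)*(-106) + 3311)/(-33386) = (5512 + 3311)*(-1/33386) = 8823*(-1/33386) = -8823/33386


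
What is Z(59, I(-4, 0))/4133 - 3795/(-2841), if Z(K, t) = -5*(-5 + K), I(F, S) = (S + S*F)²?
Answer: 4972555/3913951 ≈ 1.2705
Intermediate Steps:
I(F, S) = (S + F*S)²
Z(K, t) = 25 - 5*K
Z(59, I(-4, 0))/4133 - 3795/(-2841) = (25 - 5*59)/4133 - 3795/(-2841) = (25 - 295)*(1/4133) - 3795*(-1/2841) = -270*1/4133 + 1265/947 = -270/4133 + 1265/947 = 4972555/3913951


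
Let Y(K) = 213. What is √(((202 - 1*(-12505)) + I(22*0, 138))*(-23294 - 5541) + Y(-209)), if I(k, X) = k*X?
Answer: 2*I*√91601533 ≈ 19142.0*I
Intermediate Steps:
I(k, X) = X*k
√(((202 - 1*(-12505)) + I(22*0, 138))*(-23294 - 5541) + Y(-209)) = √(((202 - 1*(-12505)) + 138*(22*0))*(-23294 - 5541) + 213) = √(((202 + 12505) + 138*0)*(-28835) + 213) = √((12707 + 0)*(-28835) + 213) = √(12707*(-28835) + 213) = √(-366406345 + 213) = √(-366406132) = 2*I*√91601533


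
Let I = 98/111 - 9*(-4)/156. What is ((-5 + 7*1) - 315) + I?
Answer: -450052/1443 ≈ -311.89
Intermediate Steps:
I = 1607/1443 (I = 98*(1/111) + 36*(1/156) = 98/111 + 3/13 = 1607/1443 ≈ 1.1137)
((-5 + 7*1) - 315) + I = ((-5 + 7*1) - 315) + 1607/1443 = ((-5 + 7) - 315) + 1607/1443 = (2 - 315) + 1607/1443 = -313 + 1607/1443 = -450052/1443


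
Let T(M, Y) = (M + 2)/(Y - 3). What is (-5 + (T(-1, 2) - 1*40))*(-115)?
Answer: 5290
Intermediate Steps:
T(M, Y) = (2 + M)/(-3 + Y)
(-5 + (T(-1, 2) - 1*40))*(-115) = (-5 + ((2 - 1)/(-3 + 2) - 1*40))*(-115) = (-5 + (1/(-1) - 40))*(-115) = (-5 + (-1*1 - 40))*(-115) = (-5 + (-1 - 40))*(-115) = (-5 - 41)*(-115) = -46*(-115) = 5290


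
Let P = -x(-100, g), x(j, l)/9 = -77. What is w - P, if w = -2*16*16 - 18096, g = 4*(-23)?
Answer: -19301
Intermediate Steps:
g = -92
x(j, l) = -693 (x(j, l) = 9*(-77) = -693)
P = 693 (P = -1*(-693) = 693)
w = -18608 (w = -32*16 - 18096 = -512 - 18096 = -18608)
w - P = -18608 - 1*693 = -18608 - 693 = -19301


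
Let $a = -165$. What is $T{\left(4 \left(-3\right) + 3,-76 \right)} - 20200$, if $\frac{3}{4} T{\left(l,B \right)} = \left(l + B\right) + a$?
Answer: $- \frac{61600}{3} \approx -20533.0$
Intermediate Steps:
$T{\left(l,B \right)} = -220 + \frac{4 B}{3} + \frac{4 l}{3}$ ($T{\left(l,B \right)} = \frac{4 \left(\left(l + B\right) - 165\right)}{3} = \frac{4 \left(\left(B + l\right) - 165\right)}{3} = \frac{4 \left(-165 + B + l\right)}{3} = -220 + \frac{4 B}{3} + \frac{4 l}{3}$)
$T{\left(4 \left(-3\right) + 3,-76 \right)} - 20200 = \left(-220 + \frac{4}{3} \left(-76\right) + \frac{4 \left(4 \left(-3\right) + 3\right)}{3}\right) - 20200 = \left(-220 - \frac{304}{3} + \frac{4 \left(-12 + 3\right)}{3}\right) - 20200 = \left(-220 - \frac{304}{3} + \frac{4}{3} \left(-9\right)\right) - 20200 = \left(-220 - \frac{304}{3} - 12\right) - 20200 = - \frac{1000}{3} - 20200 = - \frac{61600}{3}$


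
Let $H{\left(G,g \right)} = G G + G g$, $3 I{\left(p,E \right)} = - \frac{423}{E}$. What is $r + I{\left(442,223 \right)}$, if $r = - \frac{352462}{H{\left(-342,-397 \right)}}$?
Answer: $- \frac{57117542}{28180287} \approx -2.0269$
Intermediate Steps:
$I{\left(p,E \right)} = - \frac{141}{E}$ ($I{\left(p,E \right)} = \frac{\left(-423\right) \frac{1}{E}}{3} = - \frac{141}{E}$)
$H{\left(G,g \right)} = G^{2} + G g$
$r = - \frac{176231}{126369}$ ($r = - \frac{352462}{\left(-342\right) \left(-342 - 397\right)} = - \frac{352462}{\left(-342\right) \left(-739\right)} = - \frac{352462}{252738} = \left(-352462\right) \frac{1}{252738} = - \frac{176231}{126369} \approx -1.3946$)
$r + I{\left(442,223 \right)} = - \frac{176231}{126369} - \frac{141}{223} = - \frac{57117542}{28180287}$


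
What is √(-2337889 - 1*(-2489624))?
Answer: √151735 ≈ 389.53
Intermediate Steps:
√(-2337889 - 1*(-2489624)) = √(-2337889 + 2489624) = √151735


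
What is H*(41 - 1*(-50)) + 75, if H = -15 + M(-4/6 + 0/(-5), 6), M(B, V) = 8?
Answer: -562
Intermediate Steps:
H = -7 (H = -15 + 8 = -7)
H*(41 - 1*(-50)) + 75 = -7*(41 - 1*(-50)) + 75 = -7*(41 + 50) + 75 = -7*91 + 75 = -637 + 75 = -562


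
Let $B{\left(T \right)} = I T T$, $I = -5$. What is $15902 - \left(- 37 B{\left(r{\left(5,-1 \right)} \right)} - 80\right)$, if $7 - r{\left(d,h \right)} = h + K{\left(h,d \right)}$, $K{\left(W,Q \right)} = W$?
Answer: $997$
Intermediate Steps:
$r{\left(d,h \right)} = 7 - 2 h$ ($r{\left(d,h \right)} = 7 - \left(h + h\right) = 7 - 2 h$)
$B{\left(T \right)} = - 5 T^{2}$ ($B{\left(T \right)} = - 5 T T = - 5 T^{2}$)
$15902 - \left(- 37 B{\left(r{\left(5,-1 \right)} \right)} - 80\right) = 15902 - \left(- 37 \left(- 5 \left(7 - -2\right)^{2}\right) - 80\right) = 15902 - \left(- 37 \left(- 5 \left(7 + 2\right)^{2}\right) - 80\right) = 15902 - \left(- 37 \left(- 5 \cdot 9^{2}\right) - 80\right) = 15902 - \left(- 37 \left(\left(-5\right) 81\right) - 80\right) = 15902 - \left(\left(-37\right) \left(-405\right) - 80\right) = 15902 - \left(14985 - 80\right) = 15902 - 14905 = 997$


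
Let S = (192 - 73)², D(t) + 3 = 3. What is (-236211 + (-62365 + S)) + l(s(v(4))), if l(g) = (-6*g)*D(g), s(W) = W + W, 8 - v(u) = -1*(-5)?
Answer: -284415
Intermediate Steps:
D(t) = 0 (D(t) = -3 + 3 = 0)
v(u) = 3 (v(u) = 8 - (-1)*(-5) = 8 - 1*5 = 8 - 5 = 3)
s(W) = 2*W
S = 14161 (S = 119² = 14161)
l(g) = 0 (l(g) = -6*g*0 = 0)
(-236211 + (-62365 + S)) + l(s(v(4))) = (-236211 + (-62365 + 14161)) + 0 = (-236211 - 48204) + 0 = -284415 + 0 = -284415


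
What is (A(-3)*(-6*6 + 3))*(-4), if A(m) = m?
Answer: -396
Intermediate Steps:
(A(-3)*(-6*6 + 3))*(-4) = -3*(-6*6 + 3)*(-4) = -3*(-36 + 3)*(-4) = -3*(-33)*(-4) = 99*(-4) = -396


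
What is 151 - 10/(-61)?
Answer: 9221/61 ≈ 151.16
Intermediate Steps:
151 - 10/(-61) = 151 - 10*(-1/61) = 151 + 10/61 = 9221/61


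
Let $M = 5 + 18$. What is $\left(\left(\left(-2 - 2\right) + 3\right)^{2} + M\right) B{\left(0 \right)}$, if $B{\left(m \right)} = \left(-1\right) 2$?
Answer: $-48$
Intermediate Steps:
$B{\left(m \right)} = -2$
$M = 23$
$\left(\left(\left(-2 - 2\right) + 3\right)^{2} + M\right) B{\left(0 \right)} = \left(\left(\left(-2 - 2\right) + 3\right)^{2} + 23\right) \left(-2\right) = \left(\left(-4 + 3\right)^{2} + 23\right) \left(-2\right) = \left(\left(-1\right)^{2} + 23\right) \left(-2\right) = \left(1 + 23\right) \left(-2\right) = 24 \left(-2\right) = -48$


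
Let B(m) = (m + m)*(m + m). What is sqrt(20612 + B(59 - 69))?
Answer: 2*sqrt(5253) ≈ 144.96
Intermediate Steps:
B(m) = 4*m**2 (B(m) = (2*m)*(2*m) = 4*m**2)
sqrt(20612 + B(59 - 69)) = sqrt(20612 + 4*(59 - 69)**2) = sqrt(20612 + 4*(-10)**2) = sqrt(20612 + 4*100) = sqrt(20612 + 400) = sqrt(21012) = 2*sqrt(5253)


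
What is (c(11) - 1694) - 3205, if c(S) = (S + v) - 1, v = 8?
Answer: -4881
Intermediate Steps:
c(S) = 7 + S (c(S) = (S + 8) - 1 = (8 + S) - 1 = 7 + S)
(c(11) - 1694) - 3205 = ((7 + 11) - 1694) - 3205 = (18 - 1694) - 3205 = -1676 - 3205 = -4881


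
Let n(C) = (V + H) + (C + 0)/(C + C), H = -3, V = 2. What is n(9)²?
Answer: ¼ ≈ 0.25000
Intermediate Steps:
n(C) = -½ (n(C) = (2 - 3) + (C + 0)/(C + C) = -1 + C/((2*C)) = -1 + C*(1/(2*C)) = -1 + ½ = -½)
n(9)² = (-½)² = ¼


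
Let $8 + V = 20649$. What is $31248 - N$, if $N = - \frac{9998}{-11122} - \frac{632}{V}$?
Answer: $\frac{3586689542241}{114784601} \approx 31247.0$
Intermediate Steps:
$V = 20641$ ($V = -8 + 20649 = 20641$)
$N = \frac{99669807}{114784601}$ ($N = - \frac{9998}{-11122} - \frac{632}{20641} = \left(-9998\right) \left(- \frac{1}{11122}\right) - \frac{632}{20641} = \frac{4999}{5561} - \frac{632}{20641} = \frac{99669807}{114784601} \approx 0.86832$)
$31248 - N = 31248 - \frac{99669807}{114784601} = \frac{3586689542241}{114784601}$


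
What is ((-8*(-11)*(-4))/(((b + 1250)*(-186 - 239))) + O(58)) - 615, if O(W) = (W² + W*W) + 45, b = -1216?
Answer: 44491726/7225 ≈ 6158.0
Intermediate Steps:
O(W) = 45 + 2*W² (O(W) = (W² + W²) + 45 = 2*W² + 45 = 45 + 2*W²)
((-8*(-11)*(-4))/(((b + 1250)*(-186 - 239))) + O(58)) - 615 = ((-8*(-11)*(-4))/(((-1216 + 1250)*(-186 - 239))) + (45 + 2*58²)) - 615 = ((88*(-4))/((34*(-425))) + (45 + 2*3364)) - 615 = (-352/(-14450) + (45 + 6728)) - 615 = (-352*(-1/14450) + 6773) - 615 = (176/7225 + 6773) - 615 = 48935101/7225 - 615 = 44491726/7225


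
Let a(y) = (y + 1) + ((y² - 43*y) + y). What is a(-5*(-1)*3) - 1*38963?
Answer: -39352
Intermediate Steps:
a(y) = 1 + y² - 41*y (a(y) = (1 + y) + (y² - 42*y) = 1 + y² - 41*y)
a(-5*(-1)*3) - 1*38963 = (1 + (-5*(-1)*3)² - 41*(-5*(-1))*3) - 1*38963 = (1 + (5*3)² - 205*3) - 38963 = (1 + 15² - 41*15) - 38963 = (1 + 225 - 615) - 38963 = -389 - 38963 = -39352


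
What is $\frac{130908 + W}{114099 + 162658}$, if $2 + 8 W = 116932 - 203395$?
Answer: $\frac{960799}{2214056} \approx 0.43395$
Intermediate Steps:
$W = - \frac{86465}{8}$ ($W = - \frac{1}{4} + \frac{116932 - 203395}{8} = - \frac{1}{4} + \frac{1}{8} \left(-86463\right) = - \frac{1}{4} - \frac{86463}{8} = - \frac{86465}{8} \approx -10808.0$)
$\frac{130908 + W}{114099 + 162658} = \frac{130908 - \frac{86465}{8}}{114099 + 162658} = \frac{960799}{8 \cdot 276757} = \frac{960799}{8} \cdot \frac{1}{276757} = \frac{960799}{2214056}$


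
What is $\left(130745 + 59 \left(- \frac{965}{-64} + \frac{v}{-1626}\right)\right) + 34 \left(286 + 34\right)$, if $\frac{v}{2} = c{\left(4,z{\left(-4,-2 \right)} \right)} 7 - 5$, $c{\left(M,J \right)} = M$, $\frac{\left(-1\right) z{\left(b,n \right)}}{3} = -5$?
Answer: $\frac{7415233307}{52032} \approx 1.4251 \cdot 10^{5}$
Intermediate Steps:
$z{\left(b,n \right)} = 15$ ($z{\left(b,n \right)} = \left(-3\right) \left(-5\right) = 15$)
$v = 46$ ($v = 2 \left(4 \cdot 7 - 5\right) = 2 \left(28 - 5\right) = 2 \cdot 23 = 46$)
$\left(130745 + 59 \left(- \frac{965}{-64} + \frac{v}{-1626}\right)\right) + 34 \left(286 + 34\right) = \left(130745 + 59 \left(- \frac{965}{-64} + \frac{46}{-1626}\right)\right) + 34 \left(286 + 34\right) = \left(130745 + 59 \left(\left(-965\right) \left(- \frac{1}{64}\right) + 46 \left(- \frac{1}{1626}\right)\right)\right) + 34 \cdot 320 = \left(130745 + 59 \left(\frac{965}{64} - \frac{23}{813}\right)\right) + 10880 = \left(130745 + 59 \cdot \frac{783073}{52032}\right) + 10880 = \left(130745 + \frac{46201307}{52032}\right) + 10880 = \frac{6849125147}{52032} + 10880 = \frac{7415233307}{52032}$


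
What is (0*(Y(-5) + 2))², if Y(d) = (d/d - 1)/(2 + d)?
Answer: 0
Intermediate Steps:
Y(d) = 0 (Y(d) = (1 - 1)/(2 + d) = 0/(2 + d) = 0)
(0*(Y(-5) + 2))² = (0*(0 + 2))² = (0*2)² = 0² = 0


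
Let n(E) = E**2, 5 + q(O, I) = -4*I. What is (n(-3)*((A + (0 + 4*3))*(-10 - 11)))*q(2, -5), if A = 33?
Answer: -127575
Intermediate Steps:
q(O, I) = -5 - 4*I
(n(-3)*((A + (0 + 4*3))*(-10 - 11)))*q(2, -5) = ((-3)**2*((33 + (0 + 4*3))*(-10 - 11)))*(-5 - 4*(-5)) = (9*((33 + (0 + 12))*(-21)))*(-5 + 20) = (9*((33 + 12)*(-21)))*15 = (9*(45*(-21)))*15 = (9*(-945))*15 = -8505*15 = -127575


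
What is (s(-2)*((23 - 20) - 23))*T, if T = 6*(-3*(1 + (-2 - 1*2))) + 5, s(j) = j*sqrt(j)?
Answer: 2360*I*sqrt(2) ≈ 3337.5*I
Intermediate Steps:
s(j) = j**(3/2)
T = 59 (T = 6*(-3*(1 + (-2 - 2))) + 5 = 6*(-3*(1 - 4)) + 5 = 6*(-3*(-3)) + 5 = 6*9 + 5 = 54 + 5 = 59)
(s(-2)*((23 - 20) - 23))*T = ((-2)**(3/2)*((23 - 20) - 23))*59 = ((-2*I*sqrt(2))*(3 - 23))*59 = (-2*I*sqrt(2)*(-20))*59 = (40*I*sqrt(2))*59 = 2360*I*sqrt(2)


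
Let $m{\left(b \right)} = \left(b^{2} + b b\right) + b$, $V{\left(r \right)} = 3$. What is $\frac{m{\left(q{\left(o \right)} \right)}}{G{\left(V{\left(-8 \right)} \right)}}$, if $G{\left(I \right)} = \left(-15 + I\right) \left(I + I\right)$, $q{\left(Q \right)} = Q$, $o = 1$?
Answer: $- \frac{1}{24} \approx -0.041667$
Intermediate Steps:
$G{\left(I \right)} = 2 I \left(-15 + I\right)$ ($G{\left(I \right)} = \left(-15 + I\right) 2 I = 2 I \left(-15 + I\right)$)
$m{\left(b \right)} = b + 2 b^{2}$ ($m{\left(b \right)} = \left(b^{2} + b^{2}\right) + b = 2 b^{2} + b = b + 2 b^{2}$)
$\frac{m{\left(q{\left(o \right)} \right)}}{G{\left(V{\left(-8 \right)} \right)}} = \frac{1 \left(1 + 2 \cdot 1\right)}{2 \cdot 3 \left(-15 + 3\right)} = \frac{1 \left(1 + 2\right)}{2 \cdot 3 \left(-12\right)} = \frac{1 \cdot 3}{-72} = 3 \left(- \frac{1}{72}\right) = - \frac{1}{24}$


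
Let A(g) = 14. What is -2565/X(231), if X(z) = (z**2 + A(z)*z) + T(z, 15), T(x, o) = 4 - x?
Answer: -2565/56368 ≈ -0.045505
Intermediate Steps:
X(z) = 4 + z**2 + 13*z (X(z) = (z**2 + 14*z) + (4 - z) = 4 + z**2 + 13*z)
-2565/X(231) = -2565/(4 + 231**2 + 13*231) = -2565/(4 + 53361 + 3003) = -2565/56368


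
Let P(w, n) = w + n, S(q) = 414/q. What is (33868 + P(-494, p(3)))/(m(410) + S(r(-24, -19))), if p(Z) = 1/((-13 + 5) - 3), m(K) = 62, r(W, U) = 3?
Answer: 367113/2200 ≈ 166.87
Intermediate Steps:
p(Z) = -1/11 (p(Z) = 1/(-8 - 3) = 1/(-11) = -1/11)
P(w, n) = n + w
(33868 + P(-494, p(3)))/(m(410) + S(r(-24, -19))) = (33868 + (-1/11 - 494))/(62 + 414/3) = (33868 - 5435/11)/(62 + 414*(1/3)) = 367113/(11*(62 + 138)) = (367113/11)/200 = (367113/11)*(1/200) = 367113/2200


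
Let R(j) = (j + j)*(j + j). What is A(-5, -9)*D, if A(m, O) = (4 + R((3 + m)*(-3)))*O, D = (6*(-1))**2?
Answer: -47952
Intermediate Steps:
D = 36 (D = (-6)**2 = 36)
R(j) = 4*j**2 (R(j) = (2*j)*(2*j) = 4*j**2)
A(m, O) = O*(4 + 4*(-9 - 3*m)**2) (A(m, O) = (4 + 4*((3 + m)*(-3))**2)*O = (4 + 4*(-9 - 3*m)**2)*O = O*(4 + 4*(-9 - 3*m)**2))
A(-5, -9)*D = (4*(-9)*(1 + 9*(3 - 5)**2))*36 = (4*(-9)*(1 + 9*(-2)**2))*36 = (4*(-9)*(1 + 9*4))*36 = (4*(-9)*(1 + 36))*36 = (4*(-9)*37)*36 = -1332*36 = -47952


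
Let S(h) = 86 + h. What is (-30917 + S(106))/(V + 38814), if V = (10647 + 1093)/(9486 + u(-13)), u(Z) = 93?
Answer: -294314775/371811046 ≈ -0.79157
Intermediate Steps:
V = 11740/9579 (V = (10647 + 1093)/(9486 + 93) = 11740/9579 ≈ 1.2256)
(-30917 + S(106))/(V + 38814) = (-30917 + (86 + 106))/(11740/9579 + 38814) = (-30917 + 192)/(371811046/9579) = -30725*9579/371811046 = -294314775/371811046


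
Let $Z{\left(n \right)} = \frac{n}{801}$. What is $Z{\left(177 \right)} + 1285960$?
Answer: $\frac{343351379}{267} \approx 1.286 \cdot 10^{6}$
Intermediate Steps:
$Z{\left(n \right)} = \frac{n}{801}$ ($Z{\left(n \right)} = n \frac{1}{801} = \frac{n}{801}$)
$Z{\left(177 \right)} + 1285960 = \frac{1}{801} \cdot 177 + 1285960 = \frac{59}{267} + 1285960 = \frac{343351379}{267}$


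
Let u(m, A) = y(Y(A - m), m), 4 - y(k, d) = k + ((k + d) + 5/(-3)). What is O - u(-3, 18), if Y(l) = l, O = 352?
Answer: 1156/3 ≈ 385.33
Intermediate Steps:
y(k, d) = 17/3 - d - 2*k (y(k, d) = 4 - (k + ((k + d) + 5/(-3))) = 4 - (k + ((d + k) + 5*(-1/3))) = 4 - (k + ((d + k) - 5/3)) = 4 - (k + (-5/3 + d + k)) = 4 - (-5/3 + d + 2*k) = 4 + (5/3 - d - 2*k) = 17/3 - d - 2*k)
u(m, A) = 17/3 + m - 2*A (u(m, A) = 17/3 - m - 2*(A - m) = 17/3 - m + (-2*A + 2*m) = 17/3 + m - 2*A)
O - u(-3, 18) = 352 - (17/3 - 3 - 2*18) = 352 - (17/3 - 3 - 36) = 352 - 1*(-100/3) = 352 + 100/3 = 1156/3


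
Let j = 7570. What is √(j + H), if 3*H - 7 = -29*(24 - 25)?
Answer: √7582 ≈ 87.075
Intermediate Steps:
H = 12 (H = 7/3 + (-29*(24 - 25))/3 = 7/3 + (-29*(-1))/3 = 7/3 + (⅓)*29 = 7/3 + 29/3 = 12)
√(j + H) = √(7570 + 12) = √7582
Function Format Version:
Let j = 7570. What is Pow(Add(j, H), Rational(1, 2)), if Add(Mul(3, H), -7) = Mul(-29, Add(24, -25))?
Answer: Pow(7582, Rational(1, 2)) ≈ 87.075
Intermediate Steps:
H = 12 (H = Add(Rational(7, 3), Mul(Rational(1, 3), Mul(-29, Add(24, -25)))) = Add(Rational(7, 3), Mul(Rational(1, 3), Mul(-29, -1))) = Add(Rational(7, 3), Mul(Rational(1, 3), 29)) = Add(Rational(7, 3), Rational(29, 3)) = 12)
Pow(Add(j, H), Rational(1, 2)) = Pow(Add(7570, 12), Rational(1, 2)) = Pow(7582, Rational(1, 2))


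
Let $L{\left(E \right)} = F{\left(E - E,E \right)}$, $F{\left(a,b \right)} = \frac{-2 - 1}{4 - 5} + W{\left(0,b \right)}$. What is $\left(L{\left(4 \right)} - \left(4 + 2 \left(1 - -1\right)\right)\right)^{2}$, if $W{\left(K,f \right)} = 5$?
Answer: $0$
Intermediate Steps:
$F{\left(a,b \right)} = 8$ ($F{\left(a,b \right)} = \frac{-2 - 1}{4 - 5} + 5 = - \frac{3}{-1} + 5 = \left(-3\right) \left(-1\right) + 5 = 3 + 5 = 8$)
$L{\left(E \right)} = 8$
$\left(L{\left(4 \right)} - \left(4 + 2 \left(1 - -1\right)\right)\right)^{2} = \left(8 - \left(4 + 2 \left(1 - -1\right)\right)\right)^{2} = \left(8 - \left(4 + 2 \left(1 + 1\right)\right)\right)^{2} = \left(8 - 8\right)^{2} = 0^{2} = 0$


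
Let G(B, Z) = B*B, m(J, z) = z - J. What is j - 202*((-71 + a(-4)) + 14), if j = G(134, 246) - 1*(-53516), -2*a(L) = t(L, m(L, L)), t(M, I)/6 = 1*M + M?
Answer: 78138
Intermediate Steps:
t(M, I) = 12*M (t(M, I) = 6*(1*M + M) = 6*(M + M) = 6*(2*M) = 12*M)
a(L) = -6*L
G(B, Z) = B²
j = 71472 (j = 134² - 1*(-53516) = 17956 + 53516 = 71472)
j - 202*((-71 + a(-4)) + 14) = 71472 - 202*((-71 - 6*(-4)) + 14) = 71472 - 202*((-71 + 24) + 14) = 71472 - 202*(-47 + 14) = 71472 - 202*(-33) = 71472 - 1*(-6666) = 71472 + 6666 = 78138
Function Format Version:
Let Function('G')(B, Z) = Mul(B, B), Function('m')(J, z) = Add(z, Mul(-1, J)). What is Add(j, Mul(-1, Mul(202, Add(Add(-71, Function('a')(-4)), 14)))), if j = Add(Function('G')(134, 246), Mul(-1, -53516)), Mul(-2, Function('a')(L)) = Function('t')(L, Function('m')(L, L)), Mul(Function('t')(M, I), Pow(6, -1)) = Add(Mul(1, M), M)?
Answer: 78138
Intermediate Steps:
Function('t')(M, I) = Mul(12, M) (Function('t')(M, I) = Mul(6, Add(Mul(1, M), M)) = Mul(6, Add(M, M)) = Mul(6, Mul(2, M)) = Mul(12, M))
Function('a')(L) = Mul(-6, L) (Function('a')(L) = Mul(Rational(-1, 2), Mul(12, L)) = Mul(-6, L))
Function('G')(B, Z) = Pow(B, 2)
j = 71472 (j = Add(Pow(134, 2), Mul(-1, -53516)) = Add(17956, 53516) = 71472)
Add(j, Mul(-1, Mul(202, Add(Add(-71, Function('a')(-4)), 14)))) = Add(71472, Mul(-1, Mul(202, Add(Add(-71, Mul(-6, -4)), 14)))) = Add(71472, Mul(-1, Mul(202, Add(Add(-71, 24), 14)))) = Add(71472, Mul(-1, Mul(202, Add(-47, 14)))) = Add(71472, Mul(-1, Mul(202, -33))) = Add(71472, Mul(-1, -6666)) = Add(71472, 6666) = 78138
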